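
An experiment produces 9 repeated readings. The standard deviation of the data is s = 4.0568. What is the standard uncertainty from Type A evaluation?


u_A = s / sqrt(n)
u_A = 4.0568 / sqrt(9)
u_A = 4.0568 / 3
u_A = 1.3523

1.3523


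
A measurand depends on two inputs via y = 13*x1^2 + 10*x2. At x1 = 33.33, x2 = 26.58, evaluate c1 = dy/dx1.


y = 13*x1^2 + 10*x2
dy/dx1 = 2*13*x1
Evaluate at x1 = 33.33: c1 = 26 * 33.33
c1 = 866.5800

866.5800


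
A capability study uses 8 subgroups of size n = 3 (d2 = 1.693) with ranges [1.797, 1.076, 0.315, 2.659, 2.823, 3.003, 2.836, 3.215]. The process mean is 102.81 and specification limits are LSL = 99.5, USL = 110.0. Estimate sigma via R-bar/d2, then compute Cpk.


R_bar = (1.797 + 1.076 + 0.315 + 2.659 + 2.823 + 3.003 + 2.836 + 3.215) / 8 = 2.2155
sigma = R_bar / d2 = 2.2155 / 1.693 = 1.3086237
Cp = (USL - LSL)/(6*sigma) = (110.0 - 99.5)/(6*1.3086237) = 1.3373
Cpu = (110.0 - 102.81)/(3*1.3086237) = 1.8314
Cpl = (102.81 - 99.5)/(3*1.3086237) = 0.8431
Cpk = min(Cpu, Cpl) = 0.8431

0.8431


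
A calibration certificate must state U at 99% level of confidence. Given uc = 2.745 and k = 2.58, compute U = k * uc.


U = k * uc
U = 2.58 * 2.745
U = 7.0821

7.0821


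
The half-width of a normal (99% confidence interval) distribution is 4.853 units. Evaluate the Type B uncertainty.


u_B = half_width / 2.576
u_B = 4.853 / 2.576
u_B = 1.8839

1.8839


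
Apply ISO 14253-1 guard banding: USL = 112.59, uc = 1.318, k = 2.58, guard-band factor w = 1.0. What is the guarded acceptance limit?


U = k * uc = 2.58 * 1.318 = 3.40044
guard band g = w * U = 1.0 * 3.40044 = 3.40044
AL = USL - g = 112.59 - 3.40044
AL = 109.1896

109.1896


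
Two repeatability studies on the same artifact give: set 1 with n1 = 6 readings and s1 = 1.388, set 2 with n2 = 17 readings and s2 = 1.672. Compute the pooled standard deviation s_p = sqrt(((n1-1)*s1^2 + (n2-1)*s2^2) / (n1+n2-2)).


s_p = sqrt(((n1-1)*s1^2 + (n2-1)*s2^2) / (n1+n2-2))
numerator = (6-1)*1.388^2 + (17-1)*1.672^2 = 9.63272 + 44.729344 = 54.362064
denominator = 6 + 17 - 2 = 21
s_p^2 = 54.362064 / 21 = 2.5886697
s_p = sqrt(2.5886697) = 1.6089

1.6089


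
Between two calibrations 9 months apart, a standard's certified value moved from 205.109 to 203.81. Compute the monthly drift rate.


rate = (v2 - v1) / months
= (203.81 - 205.109) / 9
= -1.2990 / 9
= -0.1443

-0.1443


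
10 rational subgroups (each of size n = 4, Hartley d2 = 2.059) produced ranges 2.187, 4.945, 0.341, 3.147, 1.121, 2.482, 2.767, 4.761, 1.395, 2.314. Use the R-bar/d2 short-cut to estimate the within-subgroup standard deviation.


R_bar = (2.187 + 4.945 + 0.341 + 3.147 + 1.121 + 2.482 + 2.767 + 4.761 + 1.395 + 2.314) / 10
R_bar = 25.46 / 10 = 2.546
sigma_hat = R_bar / d2 = 2.546 / 2.059 = 1.2365

1.2365


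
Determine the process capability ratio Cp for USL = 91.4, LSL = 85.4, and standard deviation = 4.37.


Cp = (USL - LSL) / (6 * sigma)
= (91.4 - 85.4) / (6 * 4.37)
= 6.0000 / 26.2200
= 0.2288

0.2288


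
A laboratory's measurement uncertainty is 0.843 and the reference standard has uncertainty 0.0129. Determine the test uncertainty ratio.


TUR = u_lab / u_ref
= 0.843 / 0.0129
= 65.3488

65.3488


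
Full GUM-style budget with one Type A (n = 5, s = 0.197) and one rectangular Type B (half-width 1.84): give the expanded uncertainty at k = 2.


u_A = s / sqrt(n) = 0.197 / sqrt(5) = 0.088101078
u_B = half_width / sqrt(3) = 1.84 / sqrt(3) = 1.0623245
uc = sqrt(u_A^2 + u_B^2) = sqrt(0.088101078^2 + 1.0623245^2) = 1.0659715
U = k * uc = 2 * 1.0659715
U = 2.1319

2.1319


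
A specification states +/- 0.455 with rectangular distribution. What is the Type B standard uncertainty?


u_B = half_width / sqrt(3)
u_B = 0.455 / 1.7320508
u_B = 0.2627

0.2627


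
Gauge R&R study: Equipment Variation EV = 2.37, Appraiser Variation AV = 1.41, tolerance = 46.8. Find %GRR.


GRR = sqrt(EV^2 + AV^2) = sqrt(2.37^2 + 1.41^2) = 2.7577164
%GRR = GRR / tol * 100 = 2.7577164 / 46.8 * 100
%GRR = 5.8926

5.8926


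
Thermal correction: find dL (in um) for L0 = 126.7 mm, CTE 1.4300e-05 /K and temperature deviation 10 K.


dL = L * alpha * dT
= 126.7 * 1.4300e-05 * 10
= 0.0181181 mm
dL_um = 0.0181181 * 1000 = 18.1181 um

18.1181


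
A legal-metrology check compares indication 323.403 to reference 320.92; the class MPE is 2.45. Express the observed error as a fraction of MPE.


e = indication - reference = 323.403 - 320.92 = 2.4830
|e| = 2.4830
ratio = |e| / MPE = 2.4830 / 2.45
ratio = 1.0135

1.0135


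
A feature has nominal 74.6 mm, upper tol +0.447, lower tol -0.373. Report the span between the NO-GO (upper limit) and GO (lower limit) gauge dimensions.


GO = nominal - lower_tol (smallest hole = maximum material condition)
GO = 74.6 - 0.373 = 74.227
NO-GO = nominal + upper_tol (largest hole = least material condition)
NO-GO = 74.6 + 0.447 = 75.047
spread = NO-GO - GO = 75.047 - 74.227 = 0.8200

0.8200


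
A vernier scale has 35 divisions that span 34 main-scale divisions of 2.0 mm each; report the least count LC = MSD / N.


LC = MSD / n_div
= 2.0 / 35
= 0.0571

0.0571


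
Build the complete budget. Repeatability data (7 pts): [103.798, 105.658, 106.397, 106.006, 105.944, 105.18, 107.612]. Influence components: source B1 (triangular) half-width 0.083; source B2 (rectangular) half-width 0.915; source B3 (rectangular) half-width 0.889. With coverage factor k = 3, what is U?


mean = (103.798 + 105.658 + 106.397 + 106.006 + 105.944 + 105.18 + 107.612) / 7 = 105.7992857
s = sqrt(sum((x - mean)^2)/(n-1)) = 1.1630054
u_A = s / sqrt(n) = 1.1630054 / sqrt(7) = 0.43957472
u_B1 = 0.083 / sqrt(6) = 0.033884608
u_B2 = 0.915 / sqrt(3) = 0.5282755
u_B3 = 0.889 / sqrt(3) = 0.51326439
uc = sqrt(0.43957472^2 + 0.033884608^2 + 0.5282755^2 + 0.51326439^2) = 0.85842265
U = k * uc = 3 * 0.85842265
U = 2.5753

2.5753


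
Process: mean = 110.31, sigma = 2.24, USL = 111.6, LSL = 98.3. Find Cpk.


Cpu = (USL - mean) / (3*sigma) = (111.6 - 110.31) / (3*2.24) = 0.1920
Cpl = (mean - LSL) / (3*sigma) = (110.31 - 98.3) / (3*2.24) = 1.7872
Cpk = min(Cpu, Cpl) = 0.1920

0.1920


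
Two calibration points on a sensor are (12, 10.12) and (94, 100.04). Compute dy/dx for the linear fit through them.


slope = (y2 - y1) / (x2 - x1)
= (100.04 - 10.12) / (94 - 12)
= 89.9200 / 82
= 1.0966

1.0966


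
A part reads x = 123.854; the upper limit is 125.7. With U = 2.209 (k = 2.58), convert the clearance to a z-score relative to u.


u = U / k = 2.209 / 2.58 = 0.85620155
margin = |USL - x| = |125.7 - 123.854| = 1.846
z = margin / u = 1.846 / 0.85620155
z = 2.1560

2.1560


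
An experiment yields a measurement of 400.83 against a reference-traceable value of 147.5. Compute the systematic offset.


Systematic error = measured - true
= 400.83 - 147.5
= 253.3300

253.3300


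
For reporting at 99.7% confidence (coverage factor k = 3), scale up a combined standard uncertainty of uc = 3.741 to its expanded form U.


U = k * uc
U = 3 * 3.741
U = 11.2230

11.2230


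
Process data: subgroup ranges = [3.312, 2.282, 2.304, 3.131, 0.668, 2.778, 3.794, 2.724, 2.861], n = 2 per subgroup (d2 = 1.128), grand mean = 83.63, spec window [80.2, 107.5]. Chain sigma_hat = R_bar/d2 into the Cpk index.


R_bar = (3.312 + 2.282 + 2.304 + 3.131 + 0.668 + 2.778 + 3.794 + 2.724 + 2.861) / 9 = 2.6504444
sigma = R_bar / d2 = 2.6504444 / 1.128 = 2.3496848
Cp = (USL - LSL)/(6*sigma) = (107.5 - 80.2)/(6*2.3496848) = 1.9364
Cpu = (107.5 - 83.63)/(3*2.3496848) = 3.3863
Cpl = (83.63 - 80.2)/(3*2.3496848) = 0.4866
Cpk = min(Cpu, Cpl) = 0.4866

0.4866


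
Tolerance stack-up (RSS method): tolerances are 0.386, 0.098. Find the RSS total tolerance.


RSS = sqrt(0.386^2 + 0.098^2)
= sqrt(0.1586)
= 0.3982

0.3982


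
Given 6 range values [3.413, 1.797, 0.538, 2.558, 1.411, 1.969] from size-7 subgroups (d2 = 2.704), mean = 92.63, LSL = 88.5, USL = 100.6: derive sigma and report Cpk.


R_bar = (3.413 + 1.797 + 0.538 + 2.558 + 1.411 + 1.969) / 6 = 1.9476667
sigma = R_bar / d2 = 1.9476667 / 2.704 = 0.72029094
Cp = (USL - LSL)/(6*sigma) = (100.6 - 88.5)/(6*0.72029094) = 2.7998
Cpu = (100.6 - 92.63)/(3*0.72029094) = 3.6883
Cpl = (92.63 - 88.5)/(3*0.72029094) = 1.9113
Cpk = min(Cpu, Cpl) = 1.9113

1.9113


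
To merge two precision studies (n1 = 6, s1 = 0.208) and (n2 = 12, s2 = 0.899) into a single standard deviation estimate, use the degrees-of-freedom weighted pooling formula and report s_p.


s_p = sqrt(((n1-1)*s1^2 + (n2-1)*s2^2) / (n1+n2-2))
numerator = (6-1)*0.208^2 + (12-1)*0.899^2 = 0.21632 + 8.890211 = 9.106531
denominator = 6 + 12 - 2 = 16
s_p^2 = 9.106531 / 16 = 0.56915819
s_p = sqrt(0.56915819) = 0.7544

0.7544


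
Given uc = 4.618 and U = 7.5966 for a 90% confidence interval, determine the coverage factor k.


k = U / uc
k = 7.5966 / 4.618
k = 1.645

1.645


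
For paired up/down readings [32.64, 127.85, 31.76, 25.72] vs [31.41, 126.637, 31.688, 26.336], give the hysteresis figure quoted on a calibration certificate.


|32.64 - 31.41| = 1.2300
|127.85 - 126.637| = 1.2130
|31.76 - 31.688| = 0.0720
|25.72 - 26.336| = 0.6160
hysteresis = max(diffs) = 1.2300

1.2300


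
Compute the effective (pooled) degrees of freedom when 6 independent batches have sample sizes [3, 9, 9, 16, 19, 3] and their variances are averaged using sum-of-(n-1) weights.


nu = sum_i (n_i - 1)
nu = ((3 - 1) + (9 - 1) + (9 - 1) + (16 - 1) + (19 - 1) + (3 - 1))
nu = 2 + 8 + 8 + 15 + 18 + 2
nu = 53

53


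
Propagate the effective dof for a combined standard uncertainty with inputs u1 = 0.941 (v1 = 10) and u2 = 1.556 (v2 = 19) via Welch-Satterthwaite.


uc = sqrt(u1^2 + u2^2) = sqrt(0.941^2 + 1.556^2) = 1.8184106
v_eff = uc^4 / (u1^4/v1 + u2^4/v2)
= 1.8184106^4 / (0.941^4/10 + 1.556^4/19)
= 10.933717 / 0.38692869
v_eff = 28.2577

28.2577


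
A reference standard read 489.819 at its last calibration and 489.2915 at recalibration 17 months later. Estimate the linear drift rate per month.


rate = (v2 - v1) / months
= (489.2915 - 489.819) / 17
= -0.5275 / 17
= -0.0310

-0.0310


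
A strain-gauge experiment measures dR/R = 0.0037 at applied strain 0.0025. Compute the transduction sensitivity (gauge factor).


GF = (dR/R) / epsilon
= 0.0037 / 0.0025
= 1.4800

1.4800


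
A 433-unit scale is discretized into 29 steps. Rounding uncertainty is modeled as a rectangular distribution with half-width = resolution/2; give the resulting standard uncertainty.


resolution = range / divisions
resolution = 433 / 29 = 14.931034
u_res = resolution / (2*sqrt(3))
u_res = 14.931034 / 3.4641016
u_res = 4.3102

4.3102


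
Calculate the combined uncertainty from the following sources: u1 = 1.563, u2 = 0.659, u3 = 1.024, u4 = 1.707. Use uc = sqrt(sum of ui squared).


uc = sqrt(1.563^2 + 0.659^2 + 1.024^2 + 1.707^2)
uc = sqrt(6.839675)
uc = 2.6153

2.6153


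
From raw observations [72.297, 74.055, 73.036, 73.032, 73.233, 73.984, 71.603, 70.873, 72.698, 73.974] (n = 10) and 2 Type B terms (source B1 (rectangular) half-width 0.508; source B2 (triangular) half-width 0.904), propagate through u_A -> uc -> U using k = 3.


mean = (72.297 + 74.055 + 73.036 + 73.032 + 73.233 + 73.984 + 71.603 + 70.873 + 72.698 + 73.974) / 10 = 72.8785
s = sqrt(sum((x - mean)^2)/(n-1)) = 1.0540975
u_A = s / sqrt(n) = 1.0540975 / sqrt(10) = 0.3333349
u_B1 = 0.508 / sqrt(3) = 0.29329394
u_B2 = 0.904 / sqrt(6) = 0.36905645
uc = sqrt(0.3333349^2 + 0.29329394^2 + 0.36905645^2) = 0.57735271
U = k * uc = 3 * 0.57735271
U = 1.7321

1.7321


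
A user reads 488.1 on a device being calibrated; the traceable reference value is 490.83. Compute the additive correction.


Correction = standard - reading
= 490.83 - 488.1
= 2.7300

2.7300


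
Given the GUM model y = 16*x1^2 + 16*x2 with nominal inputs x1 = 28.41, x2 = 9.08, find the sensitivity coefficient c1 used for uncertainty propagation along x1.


y = 16*x1^2 + 16*x2
dy/dx1 = 2*16*x1
Evaluate at x1 = 28.41: c1 = 32 * 28.41
c1 = 909.1200

909.1200


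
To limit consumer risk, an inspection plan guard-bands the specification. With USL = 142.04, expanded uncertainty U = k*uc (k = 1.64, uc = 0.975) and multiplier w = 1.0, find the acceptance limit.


U = k * uc = 1.64 * 0.975 = 1.599
guard band g = w * U = 1.0 * 1.599 = 1.599
AL = USL - g = 142.04 - 1.599
AL = 140.4410

140.4410


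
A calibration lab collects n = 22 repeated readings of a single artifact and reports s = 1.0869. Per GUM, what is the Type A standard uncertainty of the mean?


u_A = s / sqrt(n)
u_A = 1.0869 / sqrt(22)
u_A = 1.0869 / 4.6904158
u_A = 0.2317

0.2317


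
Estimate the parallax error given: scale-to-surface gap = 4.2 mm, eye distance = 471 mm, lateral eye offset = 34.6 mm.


error = h * offset / d
= 4.2 * 34.6 / 471
= 0.3085

0.3085


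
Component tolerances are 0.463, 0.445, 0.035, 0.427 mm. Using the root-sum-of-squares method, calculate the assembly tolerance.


RSS = sqrt(0.463^2 + 0.445^2 + 0.035^2 + 0.427^2)
= sqrt(0.595948)
= 0.7720

0.7720


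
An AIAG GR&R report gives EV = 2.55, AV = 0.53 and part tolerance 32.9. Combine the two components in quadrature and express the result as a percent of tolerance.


GRR = sqrt(EV^2 + AV^2) = sqrt(2.55^2 + 0.53^2) = 2.6044961
%GRR = GRR / tol * 100 = 2.6044961 / 32.9 * 100
%GRR = 7.9164

7.9164


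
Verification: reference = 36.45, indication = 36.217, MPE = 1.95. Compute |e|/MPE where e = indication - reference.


e = indication - reference = 36.217 - 36.45 = -0.2330
|e| = 0.2330
ratio = |e| / MPE = 0.2330 / 1.95
ratio = 0.1195

0.1195


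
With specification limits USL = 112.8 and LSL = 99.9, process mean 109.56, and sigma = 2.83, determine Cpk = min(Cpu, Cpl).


Cpu = (USL - mean) / (3*sigma) = (112.8 - 109.56) / (3*2.83) = 0.3816
Cpl = (mean - LSL) / (3*sigma) = (109.56 - 99.9) / (3*2.83) = 1.1378
Cpk = min(Cpu, Cpl) = 0.3816

0.3816


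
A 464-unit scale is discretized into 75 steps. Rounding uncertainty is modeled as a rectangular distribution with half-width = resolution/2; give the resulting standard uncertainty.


resolution = range / divisions
resolution = 464 / 75 = 6.1866667
u_res = resolution / (2*sqrt(3))
u_res = 6.1866667 / 3.4641016
u_res = 1.7859

1.7859


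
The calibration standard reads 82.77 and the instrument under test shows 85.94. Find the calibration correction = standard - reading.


Correction = standard - reading
= 82.77 - 85.94
= -3.1700

-3.1700


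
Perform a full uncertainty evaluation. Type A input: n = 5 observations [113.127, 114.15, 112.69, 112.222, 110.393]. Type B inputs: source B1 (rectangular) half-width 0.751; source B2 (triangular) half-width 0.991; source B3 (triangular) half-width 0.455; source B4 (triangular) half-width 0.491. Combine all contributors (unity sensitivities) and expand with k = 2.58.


mean = (113.127 + 114.15 + 112.69 + 112.222 + 110.393) / 5 = 112.5164
s = sqrt(sum((x - mean)^2)/(n-1)) = 1.384478
u_A = s / sqrt(n) = 1.384478 / sqrt(5) = 0.61915738
u_B1 = 0.751 / sqrt(3) = 0.43359005
u_B2 = 0.991 / sqrt(6) = 0.40457406
u_B3 = 0.455 / sqrt(6) = 0.18575297
u_B4 = 0.491 / sqrt(6) = 0.20044991
uc = sqrt(0.61915738^2 + 0.43359005^2 + 0.40457406^2 + 0.18575297^2 + 0.20044991^2) = 0.89984482
U = k * uc = 2.58 * 0.89984482
U = 2.3216

2.3216


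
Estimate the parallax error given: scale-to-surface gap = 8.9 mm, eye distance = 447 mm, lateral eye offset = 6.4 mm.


error = h * offset / d
= 8.9 * 6.4 / 447
= 0.1274

0.1274


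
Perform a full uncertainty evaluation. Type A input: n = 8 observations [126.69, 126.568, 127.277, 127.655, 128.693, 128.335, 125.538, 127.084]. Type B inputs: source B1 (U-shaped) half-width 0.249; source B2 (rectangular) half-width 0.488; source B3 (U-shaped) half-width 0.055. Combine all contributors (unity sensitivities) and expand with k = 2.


mean = (126.69 + 126.568 + 127.277 + 127.655 + 128.693 + 128.335 + 125.538 + 127.084) / 8 = 127.23
s = sqrt(sum((x - mean)^2)/(n-1)) = 1.0112405
u_A = s / sqrt(n) = 1.0112405 / sqrt(8) = 0.35752751
u_B1 = 0.249 / sqrt(2) = 0.17606959
u_B2 = 0.488 / sqrt(3) = 0.28174693
u_B3 = 0.055 / sqrt(2) = 0.038890873
uc = sqrt(0.35752751^2 + 0.17606959^2 + 0.28174693^2 + 0.038890873^2) = 0.48961235
U = k * uc = 2 * 0.48961235
U = 0.9792

0.9792


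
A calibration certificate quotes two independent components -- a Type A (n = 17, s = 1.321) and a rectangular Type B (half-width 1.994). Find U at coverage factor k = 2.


u_A = s / sqrt(n) = 1.321 / sqrt(17) = 0.32038956
u_B = half_width / sqrt(3) = 1.994 / sqrt(3) = 1.1512364
uc = sqrt(u_A^2 + u_B^2) = sqrt(0.32038956^2 + 1.1512364^2) = 1.1949873
U = k * uc = 2 * 1.1949873
U = 2.3900

2.3900


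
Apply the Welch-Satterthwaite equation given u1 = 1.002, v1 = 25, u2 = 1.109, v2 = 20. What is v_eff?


uc = sqrt(u1^2 + u2^2) = sqrt(1.002^2 + 1.109^2) = 1.4946187
v_eff = uc^4 / (u1^4/v1 + u2^4/v2)
= 1.4946187^4 / (1.002^4/25 + 1.109^4/20)
= 4.9902425 / 0.11595132
v_eff = 43.0374

43.0374


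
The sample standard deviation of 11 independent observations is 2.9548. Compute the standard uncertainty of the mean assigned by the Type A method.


u_A = s / sqrt(n)
u_A = 2.9548 / sqrt(11)
u_A = 2.9548 / 3.3166248
u_A = 0.8909

0.8909


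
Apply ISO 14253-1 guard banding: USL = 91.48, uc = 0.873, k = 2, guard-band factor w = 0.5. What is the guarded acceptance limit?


U = k * uc = 2 * 0.873 = 1.746
guard band g = w * U = 0.5 * 1.746 = 0.873
AL = USL - g = 91.48 - 0.873
AL = 90.6070

90.6070


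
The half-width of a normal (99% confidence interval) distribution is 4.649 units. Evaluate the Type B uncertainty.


u_B = half_width / 2.576
u_B = 4.649 / 2.576
u_B = 1.8047

1.8047


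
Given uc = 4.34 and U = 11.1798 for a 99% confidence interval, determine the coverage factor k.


k = U / uc
k = 11.1798 / 4.34
k = 2.576

2.576


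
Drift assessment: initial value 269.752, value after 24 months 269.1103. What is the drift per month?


rate = (v2 - v1) / months
= (269.1103 - 269.752) / 24
= -0.6417 / 24
= -0.0267

-0.0267


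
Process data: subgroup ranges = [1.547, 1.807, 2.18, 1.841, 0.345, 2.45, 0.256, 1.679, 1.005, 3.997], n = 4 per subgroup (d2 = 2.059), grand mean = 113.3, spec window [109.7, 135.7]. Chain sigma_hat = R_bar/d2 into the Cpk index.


R_bar = (1.547 + 1.807 + 2.18 + 1.841 + 0.345 + 2.45 + 0.256 + 1.679 + 1.005 + 3.997) / 10 = 1.7107
sigma = R_bar / d2 = 1.7107 / 2.059 = 0.83084021
Cp = (USL - LSL)/(6*sigma) = (135.7 - 109.7)/(6*0.83084021) = 5.2156
Cpu = (135.7 - 113.3)/(3*0.83084021) = 8.9869
Cpl = (113.3 - 109.7)/(3*0.83084021) = 1.4443
Cpk = min(Cpu, Cpl) = 1.4443

1.4443


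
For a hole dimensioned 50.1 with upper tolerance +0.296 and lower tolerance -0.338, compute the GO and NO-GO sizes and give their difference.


GO = nominal - lower_tol (smallest hole = maximum material condition)
GO = 50.1 - 0.338 = 49.762
NO-GO = nominal + upper_tol (largest hole = least material condition)
NO-GO = 50.1 + 0.296 = 50.396
spread = NO-GO - GO = 50.396 - 49.762 = 0.6340

0.6340


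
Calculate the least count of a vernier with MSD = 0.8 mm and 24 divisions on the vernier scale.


LC = MSD / n_div
= 0.8 / 24
= 0.0333

0.0333


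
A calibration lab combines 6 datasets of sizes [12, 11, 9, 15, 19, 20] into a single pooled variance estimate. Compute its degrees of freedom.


nu = sum_i (n_i - 1)
nu = ((12 - 1) + (11 - 1) + (9 - 1) + (15 - 1) + (19 - 1) + (20 - 1))
nu = 11 + 10 + 8 + 14 + 18 + 19
nu = 80

80


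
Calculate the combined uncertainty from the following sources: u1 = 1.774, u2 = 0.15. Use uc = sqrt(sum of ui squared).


uc = sqrt(1.774^2 + 0.15^2)
uc = sqrt(3.169576)
uc = 1.7803

1.7803


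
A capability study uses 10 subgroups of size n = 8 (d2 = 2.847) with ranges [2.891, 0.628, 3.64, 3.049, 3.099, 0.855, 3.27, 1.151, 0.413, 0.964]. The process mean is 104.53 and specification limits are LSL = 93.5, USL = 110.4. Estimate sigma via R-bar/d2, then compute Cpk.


R_bar = (2.891 + 0.628 + 3.64 + 3.049 + 3.099 + 0.855 + 3.27 + 1.151 + 0.413 + 0.964) / 10 = 1.996
sigma = R_bar / d2 = 1.996 / 2.847 = 0.70108887
Cp = (USL - LSL)/(6*sigma) = (110.4 - 93.5)/(6*0.70108887) = 4.0176
Cpu = (110.4 - 104.53)/(3*0.70108887) = 2.7909
Cpl = (104.53 - 93.5)/(3*0.70108887) = 5.2442
Cpk = min(Cpu, Cpl) = 2.7909

2.7909


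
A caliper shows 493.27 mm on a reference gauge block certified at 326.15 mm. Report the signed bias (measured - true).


Systematic error = measured - true
= 493.27 - 326.15
= 167.1200

167.1200


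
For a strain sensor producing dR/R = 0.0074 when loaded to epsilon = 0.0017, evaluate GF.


GF = (dR/R) / epsilon
= 0.0074 / 0.0017
= 4.3529

4.3529


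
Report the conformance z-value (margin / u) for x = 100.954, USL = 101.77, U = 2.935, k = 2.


u = U / k = 2.935 / 2 = 1.4675
margin = |USL - x| = |101.77 - 100.954| = 0.816
z = margin / u = 0.816 / 1.4675
z = 0.5560

0.5560


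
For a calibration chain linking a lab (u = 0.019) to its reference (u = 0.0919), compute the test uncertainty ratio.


TUR = u_lab / u_ref
= 0.019 / 0.0919
= 0.2067

0.2067


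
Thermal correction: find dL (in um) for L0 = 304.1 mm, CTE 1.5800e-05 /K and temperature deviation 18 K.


dL = L * alpha * dT
= 304.1 * 1.5800e-05 * 18
= 0.0864860 mm
dL_um = 0.0864860 * 1000 = 86.4860 um

86.4860


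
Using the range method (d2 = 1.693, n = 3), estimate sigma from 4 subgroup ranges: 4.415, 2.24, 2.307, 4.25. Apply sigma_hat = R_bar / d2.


R_bar = (4.415 + 2.24 + 2.307 + 4.25) / 4
R_bar = 13.212 / 4 = 3.303
sigma_hat = R_bar / d2 = 3.303 / 1.693 = 1.9510

1.9510


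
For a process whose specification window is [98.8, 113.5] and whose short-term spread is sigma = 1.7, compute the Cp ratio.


Cp = (USL - LSL) / (6 * sigma)
= (113.5 - 98.8) / (6 * 1.7)
= 14.7000 / 10.2000
= 1.4412

1.4412


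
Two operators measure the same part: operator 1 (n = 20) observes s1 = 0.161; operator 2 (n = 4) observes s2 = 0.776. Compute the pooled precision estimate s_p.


s_p = sqrt(((n1-1)*s1^2 + (n2-1)*s2^2) / (n1+n2-2))
numerator = (20-1)*0.161^2 + (4-1)*0.776^2 = 0.492499 + 1.806528 = 2.299027
denominator = 20 + 4 - 2 = 22
s_p^2 = 2.299027 / 22 = 0.10450123
s_p = sqrt(0.10450123) = 0.3233

0.3233


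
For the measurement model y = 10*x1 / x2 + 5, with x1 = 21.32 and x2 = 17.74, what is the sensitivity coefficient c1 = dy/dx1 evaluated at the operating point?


y = 10*x1 / x2 + 5
dy/dx1 = 10/x2
Evaluate at x2 = 17.74: c1 = 10 / 17.74
c1 = 0.5637

0.5637


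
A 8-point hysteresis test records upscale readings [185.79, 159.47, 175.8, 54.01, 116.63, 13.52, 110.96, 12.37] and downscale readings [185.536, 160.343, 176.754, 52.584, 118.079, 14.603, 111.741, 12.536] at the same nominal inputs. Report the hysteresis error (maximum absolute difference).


|185.79 - 185.536| = 0.2540
|159.47 - 160.343| = 0.8730
|175.8 - 176.754| = 0.9540
|54.01 - 52.584| = 1.4260
|116.63 - 118.079| = 1.4490
|13.52 - 14.603| = 1.0830
|110.96 - 111.741| = 0.7810
|12.37 - 12.536| = 0.1660
hysteresis = max(diffs) = 1.4490

1.4490


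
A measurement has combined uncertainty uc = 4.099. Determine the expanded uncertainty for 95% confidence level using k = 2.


U = k * uc
U = 2 * 4.099
U = 8.1980

8.1980


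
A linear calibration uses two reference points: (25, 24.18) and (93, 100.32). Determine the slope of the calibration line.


slope = (y2 - y1) / (x2 - x1)
= (100.32 - 24.18) / (93 - 25)
= 76.1400 / 68
= 1.1197

1.1197


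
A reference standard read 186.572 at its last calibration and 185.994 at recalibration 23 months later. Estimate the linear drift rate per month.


rate = (v2 - v1) / months
= (185.994 - 186.572) / 23
= -0.5780 / 23
= -0.0251

-0.0251


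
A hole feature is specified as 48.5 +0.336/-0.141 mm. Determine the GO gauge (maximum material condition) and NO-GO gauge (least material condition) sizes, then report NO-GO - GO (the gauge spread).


GO = nominal - lower_tol (smallest hole = maximum material condition)
GO = 48.5 - 0.141 = 48.359
NO-GO = nominal + upper_tol (largest hole = least material condition)
NO-GO = 48.5 + 0.336 = 48.836
spread = NO-GO - GO = 48.836 - 48.359 = 0.4770

0.4770


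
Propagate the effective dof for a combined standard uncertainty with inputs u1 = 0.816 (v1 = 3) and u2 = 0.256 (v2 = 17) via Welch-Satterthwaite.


uc = sqrt(u1^2 + u2^2) = sqrt(0.816^2 + 0.256^2) = 0.85521459
v_eff = uc^4 / (u1^4/v1 + u2^4/v2)
= 0.85521459^4 / (0.816^4/3 + 0.256^4/17)
= 0.53493425 / 0.14804072
v_eff = 3.6134

3.6134


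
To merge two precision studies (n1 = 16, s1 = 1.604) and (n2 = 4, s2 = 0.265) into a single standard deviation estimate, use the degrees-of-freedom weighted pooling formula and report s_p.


s_p = sqrt(((n1-1)*s1^2 + (n2-1)*s2^2) / (n1+n2-2))
numerator = (16-1)*1.604^2 + (4-1)*0.265^2 = 38.59224 + 0.210675 = 38.802915
denominator = 16 + 4 - 2 = 18
s_p^2 = 38.802915 / 18 = 2.1557175
s_p = sqrt(2.1557175) = 1.4682

1.4682


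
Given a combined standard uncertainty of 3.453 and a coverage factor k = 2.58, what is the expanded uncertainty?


U = k * uc
U = 2.58 * 3.453
U = 8.9087

8.9087


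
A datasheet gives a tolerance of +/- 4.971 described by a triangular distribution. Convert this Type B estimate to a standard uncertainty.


u_B = half_width / sqrt(6)
u_B = 4.971 / 2.4494897
u_B = 2.0294

2.0294


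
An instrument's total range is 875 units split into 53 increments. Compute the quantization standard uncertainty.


resolution = range / divisions
resolution = 875 / 53 = 16.509434
u_res = resolution / (2*sqrt(3))
u_res = 16.509434 / 3.4641016
u_res = 4.7659

4.7659


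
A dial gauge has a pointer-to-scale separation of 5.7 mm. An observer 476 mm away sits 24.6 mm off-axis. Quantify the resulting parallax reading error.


error = h * offset / d
= 5.7 * 24.6 / 476
= 0.2946

0.2946


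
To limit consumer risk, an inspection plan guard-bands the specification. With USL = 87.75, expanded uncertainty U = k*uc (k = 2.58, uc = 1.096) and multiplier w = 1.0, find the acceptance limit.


U = k * uc = 2.58 * 1.096 = 2.82768
guard band g = w * U = 1.0 * 2.82768 = 2.82768
AL = USL - g = 87.75 - 2.82768
AL = 84.9223

84.9223


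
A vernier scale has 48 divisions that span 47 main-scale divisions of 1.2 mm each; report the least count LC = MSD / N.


LC = MSD / n_div
= 1.2 / 48
= 0.0250

0.0250


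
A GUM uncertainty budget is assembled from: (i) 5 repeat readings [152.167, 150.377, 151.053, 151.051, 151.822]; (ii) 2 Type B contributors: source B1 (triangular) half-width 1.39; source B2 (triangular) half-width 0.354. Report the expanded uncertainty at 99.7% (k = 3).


mean = (152.167 + 150.377 + 151.053 + 151.051 + 151.822) / 5 = 151.294
s = sqrt(sum((x - mean)^2)/(n-1)) = 0.70691796
u_A = s / sqrt(n) = 0.70691796 / sqrt(5) = 0.31614332
u_B1 = 1.39 / sqrt(6) = 0.56746512
u_B2 = 0.354 / sqrt(6) = 0.14451989
uc = sqrt(0.31614332^2 + 0.56746512^2 + 0.14451989^2) = 0.6654692
U = k * uc = 3 * 0.6654692
U = 1.9964

1.9964


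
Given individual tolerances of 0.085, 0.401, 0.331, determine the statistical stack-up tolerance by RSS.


RSS = sqrt(0.085^2 + 0.401^2 + 0.331^2)
= sqrt(0.277587)
= 0.5269

0.5269


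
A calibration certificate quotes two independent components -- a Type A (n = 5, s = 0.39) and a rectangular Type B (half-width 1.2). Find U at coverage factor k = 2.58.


u_A = s / sqrt(n) = 0.39 / sqrt(5) = 0.1744133
u_B = half_width / sqrt(3) = 1.2 / sqrt(3) = 0.69282032
uc = sqrt(u_A^2 + u_B^2) = sqrt(0.1744133^2 + 0.69282032^2) = 0.71443684
U = k * uc = 2.58 * 0.71443684
U = 1.8432

1.8432


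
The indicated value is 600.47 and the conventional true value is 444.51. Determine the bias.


Systematic error = measured - true
= 600.47 - 444.51
= 155.9600

155.9600


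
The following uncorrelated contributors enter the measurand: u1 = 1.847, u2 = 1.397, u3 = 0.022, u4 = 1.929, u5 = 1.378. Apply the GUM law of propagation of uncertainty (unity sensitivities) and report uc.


uc = sqrt(1.847^2 + 1.397^2 + 0.022^2 + 1.929^2 + 1.378^2)
uc = sqrt(10.983427)
uc = 3.3141

3.3141


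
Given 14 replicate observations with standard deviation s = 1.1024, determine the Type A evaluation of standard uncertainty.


u_A = s / sqrt(n)
u_A = 1.1024 / sqrt(14)
u_A = 1.1024 / 3.7416574
u_A = 0.2946

0.2946


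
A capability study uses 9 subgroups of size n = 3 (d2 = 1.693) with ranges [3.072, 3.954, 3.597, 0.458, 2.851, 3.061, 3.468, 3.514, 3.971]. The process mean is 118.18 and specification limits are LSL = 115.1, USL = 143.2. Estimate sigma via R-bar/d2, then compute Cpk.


R_bar = (3.072 + 3.954 + 3.597 + 0.458 + 2.851 + 3.061 + 3.468 + 3.514 + 3.971) / 9 = 3.1051111
sigma = R_bar / d2 = 3.1051111 / 1.693 = 1.8340881
Cp = (USL - LSL)/(6*sigma) = (143.2 - 115.1)/(6*1.8340881) = 2.5535
Cpu = (143.2 - 118.18)/(3*1.8340881) = 4.5472
Cpl = (118.18 - 115.1)/(3*1.8340881) = 0.5598
Cpk = min(Cpu, Cpl) = 0.5598

0.5598


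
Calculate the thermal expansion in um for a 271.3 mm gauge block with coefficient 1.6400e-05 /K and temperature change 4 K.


dL = L * alpha * dT
= 271.3 * 1.6400e-05 * 4
= 0.0177973 mm
dL_um = 0.0177973 * 1000 = 17.7973 um

17.7973


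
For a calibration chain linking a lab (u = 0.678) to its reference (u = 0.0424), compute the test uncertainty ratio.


TUR = u_lab / u_ref
= 0.678 / 0.0424
= 15.9906

15.9906


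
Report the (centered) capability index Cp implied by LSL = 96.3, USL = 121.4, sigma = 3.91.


Cp = (USL - LSL) / (6 * sigma)
= (121.4 - 96.3) / (6 * 3.91)
= 25.1000 / 23.4600
= 1.0699

1.0699


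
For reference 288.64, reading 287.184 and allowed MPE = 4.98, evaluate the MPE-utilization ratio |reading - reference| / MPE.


e = indication - reference = 287.184 - 288.64 = -1.4560
|e| = 1.4560
ratio = |e| / MPE = 1.4560 / 4.98
ratio = 0.2924

0.2924


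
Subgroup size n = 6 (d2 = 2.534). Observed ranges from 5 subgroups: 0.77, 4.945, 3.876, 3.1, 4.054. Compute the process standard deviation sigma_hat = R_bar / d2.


R_bar = (0.77 + 4.945 + 3.876 + 3.1 + 4.054) / 5
R_bar = 16.745 / 5 = 3.349
sigma_hat = R_bar / d2 = 3.349 / 2.534 = 1.3216

1.3216


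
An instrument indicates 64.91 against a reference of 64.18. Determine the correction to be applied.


Correction = standard - reading
= 64.18 - 64.91
= -0.7300

-0.7300


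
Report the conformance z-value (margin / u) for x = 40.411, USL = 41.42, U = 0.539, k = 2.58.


u = U / k = 0.539 / 2.58 = 0.20891473
margin = |USL - x| = |41.42 - 40.411| = 1.009
z = margin / u = 1.009 / 0.20891473
z = 4.8297

4.8297


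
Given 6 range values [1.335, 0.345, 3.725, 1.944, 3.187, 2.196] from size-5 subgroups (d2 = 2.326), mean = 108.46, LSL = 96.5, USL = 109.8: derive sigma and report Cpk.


R_bar = (1.335 + 0.345 + 3.725 + 1.944 + 3.187 + 2.196) / 6 = 2.122
sigma = R_bar / d2 = 2.122 / 2.326 = 0.91229579
Cp = (USL - LSL)/(6*sigma) = (109.8 - 96.5)/(6*0.91229579) = 2.4298
Cpu = (109.8 - 108.46)/(3*0.91229579) = 0.4896
Cpl = (108.46 - 96.5)/(3*0.91229579) = 4.3699
Cpk = min(Cpu, Cpl) = 0.4896

0.4896


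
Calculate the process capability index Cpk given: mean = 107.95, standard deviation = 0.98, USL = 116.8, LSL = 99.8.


Cpu = (USL - mean) / (3*sigma) = (116.8 - 107.95) / (3*0.98) = 3.0102
Cpl = (mean - LSL) / (3*sigma) = (107.95 - 99.8) / (3*0.98) = 2.7721
Cpk = min(Cpu, Cpl) = 2.7721

2.7721


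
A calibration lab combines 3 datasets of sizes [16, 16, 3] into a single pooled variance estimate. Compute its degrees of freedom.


nu = sum_i (n_i - 1)
nu = ((16 - 1) + (16 - 1) + (3 - 1))
nu = 15 + 15 + 2
nu = 32

32


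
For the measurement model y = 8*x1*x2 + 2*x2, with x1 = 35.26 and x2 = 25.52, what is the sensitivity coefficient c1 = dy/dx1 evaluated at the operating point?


y = 8*x1*x2 + 2*x2
dy/dx1 = 8*x2
Evaluate at x2 = 25.52: c1 = 8 * 25.52
c1 = 204.1600

204.1600


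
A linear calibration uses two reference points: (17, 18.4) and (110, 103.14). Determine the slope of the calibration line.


slope = (y2 - y1) / (x2 - x1)
= (103.14 - 18.4) / (110 - 17)
= 84.7400 / 93
= 0.9112

0.9112


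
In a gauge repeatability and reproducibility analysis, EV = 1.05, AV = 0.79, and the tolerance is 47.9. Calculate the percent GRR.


GRR = sqrt(EV^2 + AV^2) = sqrt(1.05^2 + 0.79^2) = 1.3140015
%GRR = GRR / tol * 100 = 1.3140015 / 47.9 * 100
%GRR = 2.7432

2.7432


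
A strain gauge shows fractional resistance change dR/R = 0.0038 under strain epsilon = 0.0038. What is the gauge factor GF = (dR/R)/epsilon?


GF = (dR/R) / epsilon
= 0.0038 / 0.0038
= 1.0000

1.0000


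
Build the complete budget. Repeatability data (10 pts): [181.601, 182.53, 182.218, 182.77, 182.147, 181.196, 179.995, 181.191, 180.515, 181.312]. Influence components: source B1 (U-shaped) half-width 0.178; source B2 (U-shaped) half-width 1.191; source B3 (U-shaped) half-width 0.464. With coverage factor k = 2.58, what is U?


mean = (181.601 + 182.53 + 182.218 + 182.77 + 182.147 + 181.196 + 179.995 + 181.191 + 180.515 + 181.312) / 10 = 181.5475
s = sqrt(sum((x - mean)^2)/(n-1)) = 0.88531617
u_A = s / sqrt(n) = 0.88531617 / sqrt(10) = 0.27996155
u_B1 = 0.178 / sqrt(2) = 0.12586501
u_B2 = 1.191 / sqrt(2) = 0.84216418
u_B3 = 0.464 / sqrt(2) = 0.32809755
uc = sqrt(0.27996155^2 + 0.12586501^2 + 0.84216418^2 + 0.32809755^2) = 0.95452029
U = k * uc = 2.58 * 0.95452029
U = 2.4627

2.4627


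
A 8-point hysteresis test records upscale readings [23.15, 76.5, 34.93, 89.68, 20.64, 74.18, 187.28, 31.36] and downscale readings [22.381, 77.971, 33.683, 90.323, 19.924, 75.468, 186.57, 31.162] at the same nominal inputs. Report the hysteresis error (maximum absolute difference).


|23.15 - 22.381| = 0.7690
|76.5 - 77.971| = 1.4710
|34.93 - 33.683| = 1.2470
|89.68 - 90.323| = 0.6430
|20.64 - 19.924| = 0.7160
|74.18 - 75.468| = 1.2880
|187.28 - 186.57| = 0.7100
|31.36 - 31.162| = 0.1980
hysteresis = max(diffs) = 1.4710

1.4710


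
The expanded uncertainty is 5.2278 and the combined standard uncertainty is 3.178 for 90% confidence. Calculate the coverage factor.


k = U / uc
k = 5.2278 / 3.178
k = 1.645

1.645


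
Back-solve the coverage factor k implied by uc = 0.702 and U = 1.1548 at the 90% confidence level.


k = U / uc
k = 1.1548 / 0.702
k = 1.645

1.645


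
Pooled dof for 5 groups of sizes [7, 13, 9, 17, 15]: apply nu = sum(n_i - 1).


nu = sum_i (n_i - 1)
nu = ((7 - 1) + (13 - 1) + (9 - 1) + (17 - 1) + (15 - 1))
nu = 6 + 12 + 8 + 16 + 14
nu = 56

56


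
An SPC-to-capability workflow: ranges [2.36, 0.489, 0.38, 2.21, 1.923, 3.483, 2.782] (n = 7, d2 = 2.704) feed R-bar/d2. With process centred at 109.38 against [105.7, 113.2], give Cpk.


R_bar = (2.36 + 0.489 + 0.38 + 2.21 + 1.923 + 3.483 + 2.782) / 7 = 1.9467143
sigma = R_bar / d2 = 1.9467143 / 2.704 = 0.71993872
Cp = (USL - LSL)/(6*sigma) = (113.2 - 105.7)/(6*0.71993872) = 1.7363
Cpu = (113.2 - 109.38)/(3*0.71993872) = 1.7687
Cpl = (109.38 - 105.7)/(3*0.71993872) = 1.7038
Cpk = min(Cpu, Cpl) = 1.7038

1.7038


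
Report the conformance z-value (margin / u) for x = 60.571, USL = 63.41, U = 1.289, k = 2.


u = U / k = 1.289 / 2 = 0.6445
margin = |USL - x| = |63.41 - 60.571| = 2.839
z = margin / u = 2.839 / 0.6445
z = 4.4050

4.4050


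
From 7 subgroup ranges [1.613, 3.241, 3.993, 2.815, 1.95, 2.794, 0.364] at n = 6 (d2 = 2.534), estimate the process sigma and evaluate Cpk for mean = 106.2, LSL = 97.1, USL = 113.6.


R_bar = (1.613 + 3.241 + 3.993 + 2.815 + 1.95 + 2.794 + 0.364) / 7 = 2.3957143
sigma = R_bar / d2 = 2.3957143 / 2.534 = 0.9454279
Cp = (USL - LSL)/(6*sigma) = (113.6 - 97.1)/(6*0.9454279) = 2.9087
Cpu = (113.6 - 106.2)/(3*0.9454279) = 2.6090
Cpl = (106.2 - 97.1)/(3*0.9454279) = 3.2084
Cpk = min(Cpu, Cpl) = 2.6090

2.6090


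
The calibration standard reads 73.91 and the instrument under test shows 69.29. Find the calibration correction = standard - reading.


Correction = standard - reading
= 73.91 - 69.29
= 4.6200

4.6200


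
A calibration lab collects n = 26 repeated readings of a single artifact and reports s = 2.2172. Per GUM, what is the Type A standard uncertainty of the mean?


u_A = s / sqrt(n)
u_A = 2.2172 / sqrt(26)
u_A = 2.2172 / 5.0990195
u_A = 0.4348

0.4348


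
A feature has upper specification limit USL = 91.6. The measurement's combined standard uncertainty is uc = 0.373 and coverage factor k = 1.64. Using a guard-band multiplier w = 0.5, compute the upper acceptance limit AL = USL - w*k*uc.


U = k * uc = 1.64 * 0.373 = 0.61172
guard band g = w * U = 0.5 * 0.61172 = 0.30586
AL = USL - g = 91.6 - 0.30586
AL = 91.2941

91.2941


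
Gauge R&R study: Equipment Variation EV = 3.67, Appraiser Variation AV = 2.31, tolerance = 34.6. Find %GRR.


GRR = sqrt(EV^2 + AV^2) = sqrt(3.67^2 + 2.31^2) = 4.3364732
%GRR = GRR / tol * 100 = 4.3364732 / 34.6 * 100
%GRR = 12.5332

12.5332


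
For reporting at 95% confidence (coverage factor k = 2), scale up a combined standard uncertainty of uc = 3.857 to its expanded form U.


U = k * uc
U = 2 * 3.857
U = 7.7140

7.7140


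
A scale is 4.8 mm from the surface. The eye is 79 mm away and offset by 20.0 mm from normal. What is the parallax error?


error = h * offset / d
= 4.8 * 20.0 / 79
= 1.2152

1.2152


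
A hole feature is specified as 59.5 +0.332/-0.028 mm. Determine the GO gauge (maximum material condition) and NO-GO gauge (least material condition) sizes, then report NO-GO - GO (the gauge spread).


GO = nominal - lower_tol (smallest hole = maximum material condition)
GO = 59.5 - 0.028 = 59.472
NO-GO = nominal + upper_tol (largest hole = least material condition)
NO-GO = 59.5 + 0.332 = 59.832
spread = NO-GO - GO = 59.832 - 59.472 = 0.3600

0.3600


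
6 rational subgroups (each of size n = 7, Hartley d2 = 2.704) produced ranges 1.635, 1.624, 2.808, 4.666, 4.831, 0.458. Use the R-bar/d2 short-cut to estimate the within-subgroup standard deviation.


R_bar = (1.635 + 1.624 + 2.808 + 4.666 + 4.831 + 0.458) / 6
R_bar = 16.022 / 6 = 2.6703333
sigma_hat = R_bar / d2 = 2.6703333 / 2.704 = 0.9875

0.9875


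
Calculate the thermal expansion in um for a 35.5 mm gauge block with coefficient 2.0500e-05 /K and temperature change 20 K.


dL = L * alpha * dT
= 35.5 * 2.0500e-05 * 20
= 0.0145550 mm
dL_um = 0.0145550 * 1000 = 14.5550 um

14.5550


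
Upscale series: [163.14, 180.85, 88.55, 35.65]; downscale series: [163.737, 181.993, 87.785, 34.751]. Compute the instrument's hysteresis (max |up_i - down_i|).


|163.14 - 163.737| = 0.5970
|180.85 - 181.993| = 1.1430
|88.55 - 87.785| = 0.7650
|35.65 - 34.751| = 0.8990
hysteresis = max(diffs) = 1.1430

1.1430


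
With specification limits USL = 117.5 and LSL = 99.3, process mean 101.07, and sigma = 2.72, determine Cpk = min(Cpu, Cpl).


Cpu = (USL - mean) / (3*sigma) = (117.5 - 101.07) / (3*2.72) = 2.0135
Cpl = (mean - LSL) / (3*sigma) = (101.07 - 99.3) / (3*2.72) = 0.2169
Cpk = min(Cpu, Cpl) = 0.2169

0.2169


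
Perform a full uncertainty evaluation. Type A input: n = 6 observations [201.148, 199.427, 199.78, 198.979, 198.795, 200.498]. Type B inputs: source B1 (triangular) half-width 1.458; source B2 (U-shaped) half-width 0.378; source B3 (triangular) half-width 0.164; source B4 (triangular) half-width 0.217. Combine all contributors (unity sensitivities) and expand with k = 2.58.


mean = (201.148 + 199.427 + 199.78 + 198.979 + 198.795 + 200.498) / 6 = 199.7711667
s = sqrt(sum((x - mean)^2)/(n-1)) = 0.90806551
u_A = s / sqrt(n) = 0.90806551 / sqrt(6) = 0.37071619
u_B1 = 1.458 / sqrt(6) = 0.59522601
u_B2 = 0.378 / sqrt(2) = 0.26728636
u_B3 = 0.164 / sqrt(6) = 0.06695272
u_B4 = 0.217 / sqrt(6) = 0.088589879
uc = sqrt(0.37071619^2 + 0.59522601^2 + 0.26728636^2 + 0.06695272^2 + 0.088589879^2) = 0.7586154
U = k * uc = 2.58 * 0.7586154
U = 1.9572

1.9572


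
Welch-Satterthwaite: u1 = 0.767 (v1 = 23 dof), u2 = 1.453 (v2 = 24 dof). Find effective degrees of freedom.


uc = sqrt(u1^2 + u2^2) = sqrt(0.767^2 + 1.453^2) = 1.6430149
v_eff = uc^4 / (u1^4/v1 + u2^4/v2)
= 1.6430149^4 / (0.767^4/23 + 1.453^4/24)
= 7.2872892 / 0.20076394
v_eff = 36.2978

36.2978
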